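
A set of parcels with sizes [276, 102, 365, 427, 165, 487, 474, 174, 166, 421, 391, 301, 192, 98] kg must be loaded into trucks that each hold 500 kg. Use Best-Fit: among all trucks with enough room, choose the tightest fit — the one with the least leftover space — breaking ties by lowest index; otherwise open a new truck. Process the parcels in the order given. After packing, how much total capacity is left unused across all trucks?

Put 276 kg in truck 1; 224 kg remain.
Put 102 kg in truck 1; 122 kg remain.
Put 365 kg in truck 2; 135 kg remain.
Put 427 kg in truck 3; 73 kg remain.
Put 165 kg in truck 4; 335 kg remain.
Put 487 kg in truck 5; 13 kg remain.
Put 474 kg in truck 6; 26 kg remain.
Put 174 kg in truck 4; 161 kg remain.
Put 166 kg in truck 7; 334 kg remain.
Put 421 kg in truck 8; 79 kg remain.
Put 391 kg in truck 9; 109 kg remain.
Put 301 kg in truck 7; 33 kg remain.
Put 192 kg in truck 10; 308 kg remain.
Put 98 kg in truck 9; 11 kg remain.
10 trucks × 500 kg = 5000 kg; used 4039 kg; unused 961 kg.

961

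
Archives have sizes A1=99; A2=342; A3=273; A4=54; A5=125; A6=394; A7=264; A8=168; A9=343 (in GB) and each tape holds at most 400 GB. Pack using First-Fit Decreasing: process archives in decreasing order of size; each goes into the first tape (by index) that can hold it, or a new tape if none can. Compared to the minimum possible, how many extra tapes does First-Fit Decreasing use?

0

First-Fit Decreasing: [394] [343,54] [342] [273,125] [264,99] [168] → 6 tapes.
Total size 2062 GB; any packing needs at least ⌈2062/400⌉ = 6 tapes.
So 6 is already optimal.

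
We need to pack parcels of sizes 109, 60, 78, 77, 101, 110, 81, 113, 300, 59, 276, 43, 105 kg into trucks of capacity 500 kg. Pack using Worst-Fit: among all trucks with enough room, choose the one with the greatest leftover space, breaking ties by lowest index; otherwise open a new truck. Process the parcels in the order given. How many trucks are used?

4

truck 1: place 109 kg, 391 kg left
truck 1: place 60 kg, 331 kg left
truck 1: place 78 kg, 253 kg left
truck 1: place 77 kg, 176 kg left
truck 1: place 101 kg, 75 kg left
truck 2: place 110 kg, 390 kg left
truck 2: place 81 kg, 309 kg left
truck 2: place 113 kg, 196 kg left
truck 3: place 300 kg, 200 kg left
truck 3: place 59 kg, 141 kg left
truck 4: place 276 kg, 224 kg left
truck 4: place 43 kg, 181 kg left
truck 2: place 105 kg, 91 kg left
Final trucks: [109,60,78,77,101] [110,81,113,105] [300,59] [276,43].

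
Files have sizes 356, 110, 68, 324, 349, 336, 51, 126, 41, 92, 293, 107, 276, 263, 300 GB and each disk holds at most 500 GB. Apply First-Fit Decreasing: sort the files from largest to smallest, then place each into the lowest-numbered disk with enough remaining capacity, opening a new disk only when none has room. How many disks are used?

Sorted descending: 356, 349, 336, 324, 300, 293, 276, 263, 126, 110, 107, 92, 68, 51, 41.
356 GB → disk 1 (remaining 144 GB)
349 GB → disk 2 (remaining 151 GB)
336 GB → disk 3 (remaining 164 GB)
324 GB → disk 4 (remaining 176 GB)
300 GB → disk 5 (remaining 200 GB)
293 GB → disk 6 (remaining 207 GB)
276 GB → disk 7 (remaining 224 GB)
263 GB → disk 8 (remaining 237 GB)
126 GB → disk 1 (remaining 18 GB)
110 GB → disk 2 (remaining 41 GB)
107 GB → disk 3 (remaining 57 GB)
92 GB → disk 4 (remaining 84 GB)
68 GB → disk 4 (remaining 16 GB)
51 GB → disk 3 (remaining 6 GB)
41 GB → disk 2 (remaining 0 GB)

8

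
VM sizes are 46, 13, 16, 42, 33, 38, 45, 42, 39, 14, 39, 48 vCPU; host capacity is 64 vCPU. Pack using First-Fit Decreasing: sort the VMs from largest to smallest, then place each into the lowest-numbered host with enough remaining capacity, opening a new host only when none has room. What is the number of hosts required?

9

Sorted descending: 48, 46, 45, 42, 42, 39, 39, 38, 33, 16, 14, 13.
Put 48 vCPU in host 1; 16 vCPU remain.
Put 46 vCPU in host 2; 18 vCPU remain.
Put 45 vCPU in host 3; 19 vCPU remain.
Put 42 vCPU in host 4; 22 vCPU remain.
Put 42 vCPU in host 5; 22 vCPU remain.
Put 39 vCPU in host 6; 25 vCPU remain.
Put 39 vCPU in host 7; 25 vCPU remain.
Put 38 vCPU in host 8; 26 vCPU remain.
Put 33 vCPU in host 9; 31 vCPU remain.
Put 16 vCPU in host 1; 0 vCPU remain.
Put 14 vCPU in host 2; 4 vCPU remain.
Put 13 vCPU in host 3; 6 vCPU remain.
Final hosts: [48,16] [46,14] [45,13] [42] [42] [39] [39] [38] [33].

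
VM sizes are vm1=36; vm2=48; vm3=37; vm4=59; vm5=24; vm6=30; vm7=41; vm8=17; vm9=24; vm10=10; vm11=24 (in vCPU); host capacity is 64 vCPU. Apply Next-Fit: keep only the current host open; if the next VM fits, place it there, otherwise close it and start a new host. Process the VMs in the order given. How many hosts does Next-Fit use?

vm1 (36 vCPU) → host 1 (remaining 28 vCPU)
vm2 (48 vCPU) → host 2 (remaining 16 vCPU)
vm3 (37 vCPU) → host 3 (remaining 27 vCPU)
vm4 (59 vCPU) → host 4 (remaining 5 vCPU)
vm5 (24 vCPU) → host 5 (remaining 40 vCPU)
vm6 (30 vCPU) → host 5 (remaining 10 vCPU)
vm7 (41 vCPU) → host 6 (remaining 23 vCPU)
vm8 (17 vCPU) → host 6 (remaining 6 vCPU)
vm9 (24 vCPU) → host 7 (remaining 40 vCPU)
vm10 (10 vCPU) → host 7 (remaining 30 vCPU)
vm11 (24 vCPU) → host 7 (remaining 6 vCPU)

7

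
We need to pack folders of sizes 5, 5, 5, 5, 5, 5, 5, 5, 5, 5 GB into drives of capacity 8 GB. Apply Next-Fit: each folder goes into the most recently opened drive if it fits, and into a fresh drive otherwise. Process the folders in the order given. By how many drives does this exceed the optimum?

0

Next-Fit: [5] [5] [5] [5] [5] [5] [5] [5] [5] [5] → 10 drives.
10 folders exceed 4 GB (half the capacity), and no two of those can share a drive, so at least 10 drives are needed.
So 10 is already optimal.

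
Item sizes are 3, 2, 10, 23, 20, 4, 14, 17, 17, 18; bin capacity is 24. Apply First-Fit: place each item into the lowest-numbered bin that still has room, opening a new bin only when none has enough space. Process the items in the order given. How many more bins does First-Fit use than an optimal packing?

First-Fit: [3,2,10,4] [23] [20] [14] [17] [17] [18] → 7 bins.
Total size 128; any packing needs at least ⌈128/24⌉ = 6 bins.
An optimal packing achieves that bound: [23] [20,4] [18,3,2] [17] [17] [14,10] → 6 bins.
Excess: 7 − 6 = 1.

1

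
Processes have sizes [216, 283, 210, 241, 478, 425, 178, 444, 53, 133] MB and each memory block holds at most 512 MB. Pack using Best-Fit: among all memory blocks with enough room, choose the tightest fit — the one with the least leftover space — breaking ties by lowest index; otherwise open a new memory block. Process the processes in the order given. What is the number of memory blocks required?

216 MB → memory block 1 (remaining 296 MB)
283 MB → memory block 1 (remaining 13 MB)
210 MB → memory block 2 (remaining 302 MB)
241 MB → memory block 2 (remaining 61 MB)
478 MB → memory block 3 (remaining 34 MB)
425 MB → memory block 4 (remaining 87 MB)
178 MB → memory block 5 (remaining 334 MB)
444 MB → memory block 6 (remaining 68 MB)
53 MB → memory block 2 (remaining 8 MB)
133 MB → memory block 5 (remaining 201 MB)
Final memory blocks: [216,283] [210,241,53] [478] [425] [178,133] [444].

6 memory blocks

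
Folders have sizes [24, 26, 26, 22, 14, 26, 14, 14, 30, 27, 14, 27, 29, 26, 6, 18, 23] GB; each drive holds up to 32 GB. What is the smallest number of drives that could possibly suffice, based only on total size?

Total size = 24 + 26 + 26 + 22 + 14 + 26 + 14 + 14 + 30 + 27 + 14 + 27 + 29 + 26 + 6 + 18 + 23 = 366 GB.
⌈366 / 32⌉ = 12.

12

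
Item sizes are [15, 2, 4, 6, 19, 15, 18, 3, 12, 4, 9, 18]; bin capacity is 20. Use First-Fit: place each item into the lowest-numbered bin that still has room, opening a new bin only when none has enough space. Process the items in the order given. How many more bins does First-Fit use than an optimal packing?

1

First-Fit: [15,2,3] [4,6,4] [19] [15] [18] [12] [9] [18] → 8 bins.
Total size 125; any packing needs at least ⌈125/20⌉ = 7 bins.
An optimal packing achieves that bound: [19] [18,2] [18] [15,4] [15,4] [12,6] [9,3] → 7 bins.
Excess: 8 − 7 = 1.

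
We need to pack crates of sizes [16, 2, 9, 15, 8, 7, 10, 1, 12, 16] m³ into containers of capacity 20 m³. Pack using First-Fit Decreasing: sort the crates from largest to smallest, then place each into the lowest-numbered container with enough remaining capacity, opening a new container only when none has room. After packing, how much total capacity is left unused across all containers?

Sorted descending: 16, 16, 15, 12, 10, 9, 8, 7, 2, 1.
Put 16 m³ in container 1; 4 m³ remain.
Put 16 m³ in container 2; 4 m³ remain.
Put 15 m³ in container 3; 5 m³ remain.
Put 12 m³ in container 4; 8 m³ remain.
Put 10 m³ in container 5; 10 m³ remain.
Put 9 m³ in container 5; 1 m³ remain.
Put 8 m³ in container 4; 0 m³ remain.
Put 7 m³ in container 6; 13 m³ remain.
Put 2 m³ in container 1; 2 m³ remain.
Put 1 m³ in container 1; 1 m³ remain.
6 containers × 20 m³ = 120 m³; used 96 m³; unused 24 m³.

24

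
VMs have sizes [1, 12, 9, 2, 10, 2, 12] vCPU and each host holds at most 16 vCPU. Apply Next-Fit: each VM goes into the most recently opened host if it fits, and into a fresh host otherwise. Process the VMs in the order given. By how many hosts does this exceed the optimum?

0

Next-Fit: [1,12] [9,2] [10,2] [12] → 4 hosts.
4 VMs exceed 8 vCPU (half the capacity), and no two of those can share a host, so at least 4 hosts are needed.
So 4 is already optimal.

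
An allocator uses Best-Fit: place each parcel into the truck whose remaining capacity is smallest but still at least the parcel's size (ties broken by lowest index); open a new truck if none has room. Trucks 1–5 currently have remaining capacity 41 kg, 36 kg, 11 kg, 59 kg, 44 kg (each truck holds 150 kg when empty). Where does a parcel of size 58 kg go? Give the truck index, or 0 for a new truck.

4

Trucks with room: truck 4 (59 kg).
Tightest fit is truck 4 with 59 kg free.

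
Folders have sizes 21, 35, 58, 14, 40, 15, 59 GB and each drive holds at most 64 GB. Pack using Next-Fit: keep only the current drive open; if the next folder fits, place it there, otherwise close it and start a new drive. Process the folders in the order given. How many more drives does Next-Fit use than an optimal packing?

1

Next-Fit: [21,35] [58] [14,40] [15] [59] → 5 drives.
Total size 242 GB; any packing needs at least ⌈242/64⌉ = 4 drives.
An optimal packing achieves that bound: [59] [58] [40,21] [35,15,14] → 4 drives.
Excess: 5 − 4 = 1.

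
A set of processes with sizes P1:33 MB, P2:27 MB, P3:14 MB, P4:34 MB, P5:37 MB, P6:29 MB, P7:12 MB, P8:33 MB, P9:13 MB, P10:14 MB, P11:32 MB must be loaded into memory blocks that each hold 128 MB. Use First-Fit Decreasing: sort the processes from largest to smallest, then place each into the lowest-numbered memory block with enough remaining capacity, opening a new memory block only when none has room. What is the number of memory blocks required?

Sorted descending: 37, 34, 33, 33, 32, 29, 27, 14, 14, 13, 12.
memory block 1: place 37 MB, 91 MB left
memory block 1: place 34 MB, 57 MB left
memory block 1: place 33 MB, 24 MB left
memory block 2: place 33 MB, 95 MB left
memory block 2: place 32 MB, 63 MB left
memory block 2: place 29 MB, 34 MB left
memory block 2: place 27 MB, 7 MB left
memory block 1: place 14 MB, 10 MB left
memory block 3: place 14 MB, 114 MB left
memory block 3: place 13 MB, 101 MB left
memory block 3: place 12 MB, 89 MB left

3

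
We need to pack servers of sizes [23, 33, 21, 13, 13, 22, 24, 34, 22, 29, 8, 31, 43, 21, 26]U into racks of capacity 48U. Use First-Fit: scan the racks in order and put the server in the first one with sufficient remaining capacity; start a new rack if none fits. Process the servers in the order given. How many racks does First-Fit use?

23U → rack 1 (remaining 25U)
33U → rack 2 (remaining 15U)
21U → rack 1 (remaining 4U)
13U → rack 2 (remaining 2U)
13U → rack 3 (remaining 35U)
22U → rack 3 (remaining 13U)
24U → rack 4 (remaining 24U)
34U → rack 5 (remaining 14U)
22U → rack 4 (remaining 2U)
29U → rack 6 (remaining 19U)
8U → rack 3 (remaining 5U)
31U → rack 7 (remaining 17U)
43U → rack 8 (remaining 5U)
21U → rack 9 (remaining 27U)
26U → rack 9 (remaining 1U)
Final racks: [23,21] [33,13] [13,22,8] [24,22] [34] [29] [31] [43] [21,26].

9 racks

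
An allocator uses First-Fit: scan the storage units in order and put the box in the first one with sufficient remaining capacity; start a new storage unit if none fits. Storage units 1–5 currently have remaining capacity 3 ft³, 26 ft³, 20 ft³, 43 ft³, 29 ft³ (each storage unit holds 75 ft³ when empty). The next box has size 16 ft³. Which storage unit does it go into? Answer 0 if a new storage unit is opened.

2

Storage units with room: storage unit 2 (26 ft³), storage unit 3 (20 ft³), storage unit 4 (43 ft³), storage unit 5 (29 ft³).
The first with room is storage unit 2.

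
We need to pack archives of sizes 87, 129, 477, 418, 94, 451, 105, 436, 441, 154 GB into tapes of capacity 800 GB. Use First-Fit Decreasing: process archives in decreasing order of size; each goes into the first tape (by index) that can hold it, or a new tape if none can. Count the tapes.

5

Sorted descending: 477, 451, 441, 436, 418, 154, 129, 105, 94, 87.
477 GB → tape 1 (remaining 323 GB)
451 GB → tape 2 (remaining 349 GB)
441 GB → tape 3 (remaining 359 GB)
436 GB → tape 4 (remaining 364 GB)
418 GB → tape 5 (remaining 382 GB)
154 GB → tape 1 (remaining 169 GB)
129 GB → tape 1 (remaining 40 GB)
105 GB → tape 2 (remaining 244 GB)
94 GB → tape 2 (remaining 150 GB)
87 GB → tape 2 (remaining 63 GB)
Final tapes: [477,154,129] [451,105,94,87] [441] [436] [418].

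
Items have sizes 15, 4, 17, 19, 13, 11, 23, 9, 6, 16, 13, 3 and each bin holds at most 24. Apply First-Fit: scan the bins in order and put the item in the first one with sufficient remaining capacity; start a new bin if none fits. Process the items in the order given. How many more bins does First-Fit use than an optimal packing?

First-Fit: [15,4,3] [17,6] [19] [13,11] [23] [9,13] [16] → 7 bins.
Total size 149; any packing needs at least ⌈149/24⌉ = 7 bins.
So 7 is already optimal.

0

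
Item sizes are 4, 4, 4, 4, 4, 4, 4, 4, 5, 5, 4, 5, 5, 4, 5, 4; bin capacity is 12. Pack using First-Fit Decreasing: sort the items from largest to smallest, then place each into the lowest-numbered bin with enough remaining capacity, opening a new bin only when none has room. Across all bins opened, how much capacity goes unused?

15

Sorted descending: 5, 5, 5, 5, 5, 4, 4, 4, 4, 4, 4, 4, 4, 4, 4, 4.
Put 5 in bin 1; 7 remain.
Put 5 in bin 1; 2 remain.
Put 5 in bin 2; 7 remain.
Put 5 in bin 2; 2 remain.
Put 5 in bin 3; 7 remain.
Put 4 in bin 3; 3 remain.
Put 4 in bin 4; 8 remain.
Put 4 in bin 4; 4 remain.
Put 4 in bin 4; 0 remain.
Put 4 in bin 5; 8 remain.
Put 4 in bin 5; 4 remain.
Put 4 in bin 5; 0 remain.
Put 4 in bin 6; 8 remain.
Put 4 in bin 6; 4 remain.
Put 4 in bin 6; 0 remain.
Put 4 in bin 7; 8 remain.
7 bins × 12 = 84; used 69; unused 15.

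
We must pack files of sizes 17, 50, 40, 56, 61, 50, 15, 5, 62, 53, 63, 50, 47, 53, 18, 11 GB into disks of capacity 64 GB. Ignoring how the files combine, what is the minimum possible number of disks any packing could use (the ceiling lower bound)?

Total size = 17 + 50 + 40 + 56 + 61 + 50 + 15 + 5 + 62 + 53 + 63 + 50 + 47 + 53 + 18 + 11 = 651 GB.
⌈651 / 64⌉ = 11.

11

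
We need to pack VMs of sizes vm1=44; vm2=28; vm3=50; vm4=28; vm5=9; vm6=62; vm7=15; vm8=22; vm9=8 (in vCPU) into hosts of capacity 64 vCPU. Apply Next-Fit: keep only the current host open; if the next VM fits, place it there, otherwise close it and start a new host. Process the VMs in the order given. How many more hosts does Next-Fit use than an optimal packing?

Next-Fit: [44] [28] [50] [28,9] [62] [15,22,8] → 6 hosts.
Total size 266 vCPU; any packing needs at least ⌈266/64⌉ = 5 hosts.
An optimal packing achieves that bound: [62] [50,9] [44,15] [28,28,8] [22] → 5 hosts.
Excess: 6 − 5 = 1.

1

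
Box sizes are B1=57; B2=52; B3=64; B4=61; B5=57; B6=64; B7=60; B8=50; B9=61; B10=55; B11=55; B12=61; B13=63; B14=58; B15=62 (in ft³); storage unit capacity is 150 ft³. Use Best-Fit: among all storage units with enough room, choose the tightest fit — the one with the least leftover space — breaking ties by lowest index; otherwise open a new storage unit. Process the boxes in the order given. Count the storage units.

8

storage unit 1: place B1 (57 ft³), 93 ft³ left
storage unit 1: place B2 (52 ft³), 41 ft³ left
storage unit 2: place B3 (64 ft³), 86 ft³ left
storage unit 2: place B4 (61 ft³), 25 ft³ left
storage unit 3: place B5 (57 ft³), 93 ft³ left
storage unit 3: place B6 (64 ft³), 29 ft³ left
storage unit 4: place B7 (60 ft³), 90 ft³ left
storage unit 4: place B8 (50 ft³), 40 ft³ left
storage unit 5: place B9 (61 ft³), 89 ft³ left
storage unit 5: place B10 (55 ft³), 34 ft³ left
storage unit 6: place B11 (55 ft³), 95 ft³ left
storage unit 6: place B12 (61 ft³), 34 ft³ left
storage unit 7: place B13 (63 ft³), 87 ft³ left
storage unit 7: place B14 (58 ft³), 29 ft³ left
storage unit 8: place B15 (62 ft³), 88 ft³ left
Final storage units: [57,52] [64,61] [57,64] [60,50] [61,55] [55,61] [63,58] [62].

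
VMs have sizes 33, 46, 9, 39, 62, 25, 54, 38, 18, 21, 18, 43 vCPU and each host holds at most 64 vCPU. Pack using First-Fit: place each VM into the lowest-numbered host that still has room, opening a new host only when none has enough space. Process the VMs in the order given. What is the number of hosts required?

7

host 1: place 33 vCPU, 31 vCPU left
host 2: place 46 vCPU, 18 vCPU left
host 1: place 9 vCPU, 22 vCPU left
host 3: place 39 vCPU, 25 vCPU left
host 4: place 62 vCPU, 2 vCPU left
host 3: place 25 vCPU, 0 vCPU left
host 5: place 54 vCPU, 10 vCPU left
host 6: place 38 vCPU, 26 vCPU left
host 1: place 18 vCPU, 4 vCPU left
host 6: place 21 vCPU, 5 vCPU left
host 2: place 18 vCPU, 0 vCPU left
host 7: place 43 vCPU, 21 vCPU left
Final hosts: [33,9,18] [46,18] [39,25] [62] [54] [38,21] [43].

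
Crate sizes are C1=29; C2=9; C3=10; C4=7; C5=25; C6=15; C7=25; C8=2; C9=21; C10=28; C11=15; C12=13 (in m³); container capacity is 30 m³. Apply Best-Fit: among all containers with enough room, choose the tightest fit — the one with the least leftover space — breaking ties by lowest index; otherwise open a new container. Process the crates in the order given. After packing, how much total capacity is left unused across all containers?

41

C1 (29 m³) → container 1 (remaining 1 m³)
C2 (9 m³) → container 2 (remaining 21 m³)
C3 (10 m³) → container 2 (remaining 11 m³)
C4 (7 m³) → container 2 (remaining 4 m³)
C5 (25 m³) → container 3 (remaining 5 m³)
C6 (15 m³) → container 4 (remaining 15 m³)
C7 (25 m³) → container 5 (remaining 5 m³)
C8 (2 m³) → container 2 (remaining 2 m³)
C9 (21 m³) → container 6 (remaining 9 m³)
C10 (28 m³) → container 7 (remaining 2 m³)
C11 (15 m³) → container 4 (remaining 0 m³)
C12 (13 m³) → container 8 (remaining 17 m³)
8 containers × 30 m³ = 240 m³; used 199 m³; unused 41 m³.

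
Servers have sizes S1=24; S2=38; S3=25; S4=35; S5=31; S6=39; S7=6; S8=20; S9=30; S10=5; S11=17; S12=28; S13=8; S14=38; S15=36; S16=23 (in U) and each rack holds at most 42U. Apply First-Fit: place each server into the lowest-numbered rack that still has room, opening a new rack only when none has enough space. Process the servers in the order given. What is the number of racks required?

12

rack 1: place S1 (24U), 18U left
rack 2: place S2 (38U), 4U left
rack 3: place S3 (25U), 17U left
rack 4: place S4 (35U), 7U left
rack 5: place S5 (31U), 11U left
rack 6: place S6 (39U), 3U left
rack 1: place S7 (6U), 12U left
rack 7: place S8 (20U), 22U left
rack 8: place S9 (30U), 12U left
rack 1: place S10 (5U), 7U left
rack 3: place S11 (17U), 0U left
rack 9: place S12 (28U), 14U left
rack 5: place S13 (8U), 3U left
rack 10: place S14 (38U), 4U left
rack 11: place S15 (36U), 6U left
rack 12: place S16 (23U), 19U left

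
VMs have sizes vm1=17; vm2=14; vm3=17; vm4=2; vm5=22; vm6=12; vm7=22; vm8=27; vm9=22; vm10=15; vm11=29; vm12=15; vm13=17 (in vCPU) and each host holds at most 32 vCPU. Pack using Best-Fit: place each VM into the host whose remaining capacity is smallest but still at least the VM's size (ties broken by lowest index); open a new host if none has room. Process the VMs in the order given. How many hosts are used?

host 1: place vm1 (17 vCPU), 15 vCPU left
host 1: place vm2 (14 vCPU), 1 vCPU left
host 2: place vm3 (17 vCPU), 15 vCPU left
host 2: place vm4 (2 vCPU), 13 vCPU left
host 3: place vm5 (22 vCPU), 10 vCPU left
host 2: place vm6 (12 vCPU), 1 vCPU left
host 4: place vm7 (22 vCPU), 10 vCPU left
host 5: place vm8 (27 vCPU), 5 vCPU left
host 6: place vm9 (22 vCPU), 10 vCPU left
host 7: place vm10 (15 vCPU), 17 vCPU left
host 8: place vm11 (29 vCPU), 3 vCPU left
host 7: place vm12 (15 vCPU), 2 vCPU left
host 9: place vm13 (17 vCPU), 15 vCPU left
Final hosts: [17,14] [17,2,12] [22] [22] [27] [22] [15,15] [29] [17].

9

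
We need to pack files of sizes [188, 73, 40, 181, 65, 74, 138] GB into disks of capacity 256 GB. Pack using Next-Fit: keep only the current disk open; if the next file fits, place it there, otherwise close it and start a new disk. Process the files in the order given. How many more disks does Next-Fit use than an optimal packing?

1

Next-Fit: [188] [73,40] [181,65] [74,138] → 4 disks.
Total size 759 GB; any packing needs at least ⌈759/256⌉ = 3 disks.
An optimal packing achieves that bound: [188,65] [181,74] [138,73,40] → 3 disks.
Excess: 4 − 3 = 1.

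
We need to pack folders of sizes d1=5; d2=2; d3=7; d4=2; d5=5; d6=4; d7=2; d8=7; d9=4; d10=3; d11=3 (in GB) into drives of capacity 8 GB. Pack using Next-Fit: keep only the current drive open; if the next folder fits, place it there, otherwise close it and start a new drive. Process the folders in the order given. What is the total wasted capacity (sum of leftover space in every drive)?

Put d1 (5 GB) in drive 1; 3 GB remain.
Put d2 (2 GB) in drive 1; 1 GB remain.
Put d3 (7 GB) in drive 2; 1 GB remain.
Put d4 (2 GB) in drive 3; 6 GB remain.
Put d5 (5 GB) in drive 3; 1 GB remain.
Put d6 (4 GB) in drive 4; 4 GB remain.
Put d7 (2 GB) in drive 4; 2 GB remain.
Put d8 (7 GB) in drive 5; 1 GB remain.
Put d9 (4 GB) in drive 6; 4 GB remain.
Put d10 (3 GB) in drive 6; 1 GB remain.
Put d11 (3 GB) in drive 7; 5 GB remain.
7 drives × 8 GB = 56 GB; used 44 GB; unused 12 GB.

12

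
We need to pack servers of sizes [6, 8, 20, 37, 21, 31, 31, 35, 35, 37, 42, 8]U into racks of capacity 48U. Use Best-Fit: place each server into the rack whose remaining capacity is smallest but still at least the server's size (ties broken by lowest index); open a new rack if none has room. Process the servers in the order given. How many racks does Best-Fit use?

rack 1: place 6U, 42U left
rack 1: place 8U, 34U left
rack 1: place 20U, 14U left
rack 2: place 37U, 11U left
rack 3: place 21U, 27U left
rack 4: place 31U, 17U left
rack 5: place 31U, 17U left
rack 6: place 35U, 13U left
rack 7: place 35U, 13U left
rack 8: place 37U, 11U left
rack 9: place 42U, 6U left
rack 2: place 8U, 3U left
Final racks: [6,8,20] [37,8] [21] [31] [31] [35] [35] [37] [42].

9 racks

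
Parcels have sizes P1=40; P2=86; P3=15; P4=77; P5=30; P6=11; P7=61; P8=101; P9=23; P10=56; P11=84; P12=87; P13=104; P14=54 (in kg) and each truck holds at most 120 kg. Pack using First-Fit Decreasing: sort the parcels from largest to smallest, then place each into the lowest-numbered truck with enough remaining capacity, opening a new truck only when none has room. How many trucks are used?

Sorted descending: 104, 101, 87, 86, 84, 77, 61, 56, 54, 40, 30, 23, 15, 11.
Put 104 kg in truck 1; 16 kg remain.
Put 101 kg in truck 2; 19 kg remain.
Put 87 kg in truck 3; 33 kg remain.
Put 86 kg in truck 4; 34 kg remain.
Put 84 kg in truck 5; 36 kg remain.
Put 77 kg in truck 6; 43 kg remain.
Put 61 kg in truck 7; 59 kg remain.
Put 56 kg in truck 7; 3 kg remain.
Put 54 kg in truck 8; 66 kg remain.
Put 40 kg in truck 6; 3 kg remain.
Put 30 kg in truck 3; 3 kg remain.
Put 23 kg in truck 4; 11 kg remain.
Put 15 kg in truck 1; 1 kg remain.
Put 11 kg in truck 2; 8 kg remain.
Final trucks: [104,15] [101,11] [87,30] [86,23] [84] [77,40] [61,56] [54].

8 trucks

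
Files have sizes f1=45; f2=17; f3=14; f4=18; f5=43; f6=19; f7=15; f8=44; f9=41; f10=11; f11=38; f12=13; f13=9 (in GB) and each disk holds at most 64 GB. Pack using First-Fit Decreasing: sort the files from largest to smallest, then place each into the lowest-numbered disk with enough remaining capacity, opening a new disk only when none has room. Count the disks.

6

Sorted descending: 45, 44, 43, 41, 38, 19, 18, 17, 15, 14, 13, 11, 9.
45 GB → disk 1 (remaining 19 GB)
44 GB → disk 2 (remaining 20 GB)
43 GB → disk 3 (remaining 21 GB)
41 GB → disk 4 (remaining 23 GB)
38 GB → disk 5 (remaining 26 GB)
19 GB → disk 1 (remaining 0 GB)
18 GB → disk 2 (remaining 2 GB)
17 GB → disk 3 (remaining 4 GB)
15 GB → disk 4 (remaining 8 GB)
14 GB → disk 5 (remaining 12 GB)
13 GB → disk 6 (remaining 51 GB)
11 GB → disk 5 (remaining 1 GB)
9 GB → disk 6 (remaining 42 GB)
Final disks: [45,19] [44,18] [43,17] [41,15] [38,14,11] [13,9].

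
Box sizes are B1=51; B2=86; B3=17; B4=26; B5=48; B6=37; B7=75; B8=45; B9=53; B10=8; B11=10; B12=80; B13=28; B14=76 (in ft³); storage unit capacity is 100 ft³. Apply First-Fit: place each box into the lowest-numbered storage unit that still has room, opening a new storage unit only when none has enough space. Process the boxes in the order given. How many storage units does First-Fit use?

B1 (51 ft³) → storage unit 1 (remaining 49 ft³)
B2 (86 ft³) → storage unit 2 (remaining 14 ft³)
B3 (17 ft³) → storage unit 1 (remaining 32 ft³)
B4 (26 ft³) → storage unit 1 (remaining 6 ft³)
B5 (48 ft³) → storage unit 3 (remaining 52 ft³)
B6 (37 ft³) → storage unit 3 (remaining 15 ft³)
B7 (75 ft³) → storage unit 4 (remaining 25 ft³)
B8 (45 ft³) → storage unit 5 (remaining 55 ft³)
B9 (53 ft³) → storage unit 5 (remaining 2 ft³)
B10 (8 ft³) → storage unit 2 (remaining 6 ft³)
B11 (10 ft³) → storage unit 3 (remaining 5 ft³)
B12 (80 ft³) → storage unit 6 (remaining 20 ft³)
B13 (28 ft³) → storage unit 7 (remaining 72 ft³)
B14 (76 ft³) → storage unit 8 (remaining 24 ft³)

8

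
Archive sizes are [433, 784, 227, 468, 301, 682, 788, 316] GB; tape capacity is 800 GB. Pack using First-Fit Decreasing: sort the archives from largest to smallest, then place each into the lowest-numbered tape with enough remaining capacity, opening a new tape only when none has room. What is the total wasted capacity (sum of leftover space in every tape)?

801

Sorted descending: 788, 784, 682, 468, 433, 316, 301, 227.
788 GB → tape 1 (remaining 12 GB)
784 GB → tape 2 (remaining 16 GB)
682 GB → tape 3 (remaining 118 GB)
468 GB → tape 4 (remaining 332 GB)
433 GB → tape 5 (remaining 367 GB)
316 GB → tape 4 (remaining 16 GB)
301 GB → tape 5 (remaining 66 GB)
227 GB → tape 6 (remaining 573 GB)
6 tapes × 800 GB = 4800 GB; used 3999 GB; unused 801 GB.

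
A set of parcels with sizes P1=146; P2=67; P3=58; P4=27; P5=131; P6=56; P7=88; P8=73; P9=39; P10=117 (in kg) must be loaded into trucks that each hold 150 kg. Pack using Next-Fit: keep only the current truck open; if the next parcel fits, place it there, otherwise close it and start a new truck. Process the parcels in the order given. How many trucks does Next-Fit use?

7

truck 1: place P1 (146 kg), 4 kg left
truck 2: place P2 (67 kg), 83 kg left
truck 2: place P3 (58 kg), 25 kg left
truck 3: place P4 (27 kg), 123 kg left
truck 4: place P5 (131 kg), 19 kg left
truck 5: place P6 (56 kg), 94 kg left
truck 5: place P7 (88 kg), 6 kg left
truck 6: place P8 (73 kg), 77 kg left
truck 6: place P9 (39 kg), 38 kg left
truck 7: place P10 (117 kg), 33 kg left
Final trucks: [146] [67,58] [27] [131] [56,88] [73,39] [117].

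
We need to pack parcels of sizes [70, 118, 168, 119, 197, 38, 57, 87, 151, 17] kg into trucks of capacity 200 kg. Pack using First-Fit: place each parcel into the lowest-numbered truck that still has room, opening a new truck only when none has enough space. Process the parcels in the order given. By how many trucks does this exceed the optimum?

First-Fit: [70,118] [168,17] [119,38] [197] [57,87] [151] → 6 trucks.
Total size 1022 kg; any packing needs at least ⌈1022/200⌉ = 6 trucks.
So 6 is already optimal.

0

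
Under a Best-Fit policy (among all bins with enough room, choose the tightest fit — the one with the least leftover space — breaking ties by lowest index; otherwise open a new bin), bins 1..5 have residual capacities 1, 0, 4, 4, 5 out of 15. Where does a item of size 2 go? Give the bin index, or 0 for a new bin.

Bins with room: bin 3 (4), bin 4 (4), bin 5 (5).
Tightest fit is bin 3 with 4 free.

3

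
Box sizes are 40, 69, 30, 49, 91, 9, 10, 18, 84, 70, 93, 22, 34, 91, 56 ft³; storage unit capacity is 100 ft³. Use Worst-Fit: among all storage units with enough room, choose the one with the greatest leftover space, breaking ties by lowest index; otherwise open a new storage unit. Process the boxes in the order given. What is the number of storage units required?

9 storage units

40 ft³ → storage unit 1 (remaining 60 ft³)
69 ft³ → storage unit 2 (remaining 31 ft³)
30 ft³ → storage unit 1 (remaining 30 ft³)
49 ft³ → storage unit 3 (remaining 51 ft³)
91 ft³ → storage unit 4 (remaining 9 ft³)
9 ft³ → storage unit 3 (remaining 42 ft³)
10 ft³ → storage unit 3 (remaining 32 ft³)
18 ft³ → storage unit 3 (remaining 14 ft³)
84 ft³ → storage unit 5 (remaining 16 ft³)
70 ft³ → storage unit 6 (remaining 30 ft³)
93 ft³ → storage unit 7 (remaining 7 ft³)
22 ft³ → storage unit 2 (remaining 9 ft³)
34 ft³ → storage unit 8 (remaining 66 ft³)
91 ft³ → storage unit 9 (remaining 9 ft³)
56 ft³ → storage unit 8 (remaining 10 ft³)
Final storage units: [40,30] [69,22] [49,9,10,18] [91] [84] [70] [93] [34,56] [91].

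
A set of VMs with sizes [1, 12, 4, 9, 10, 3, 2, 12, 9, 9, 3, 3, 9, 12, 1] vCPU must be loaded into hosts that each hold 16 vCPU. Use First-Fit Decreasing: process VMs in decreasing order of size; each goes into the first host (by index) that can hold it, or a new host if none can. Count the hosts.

8

Sorted descending: 12, 12, 12, 10, 9, 9, 9, 9, 4, 3, 3, 3, 2, 1, 1.
Put 12 vCPU in host 1; 4 vCPU remain.
Put 12 vCPU in host 2; 4 vCPU remain.
Put 12 vCPU in host 3; 4 vCPU remain.
Put 10 vCPU in host 4; 6 vCPU remain.
Put 9 vCPU in host 5; 7 vCPU remain.
Put 9 vCPU in host 6; 7 vCPU remain.
Put 9 vCPU in host 7; 7 vCPU remain.
Put 9 vCPU in host 8; 7 vCPU remain.
Put 4 vCPU in host 1; 0 vCPU remain.
Put 3 vCPU in host 2; 1 vCPU remain.
Put 3 vCPU in host 3; 1 vCPU remain.
Put 3 vCPU in host 4; 3 vCPU remain.
Put 2 vCPU in host 4; 1 vCPU remain.
Put 1 vCPU in host 2; 0 vCPU remain.
Put 1 vCPU in host 3; 0 vCPU remain.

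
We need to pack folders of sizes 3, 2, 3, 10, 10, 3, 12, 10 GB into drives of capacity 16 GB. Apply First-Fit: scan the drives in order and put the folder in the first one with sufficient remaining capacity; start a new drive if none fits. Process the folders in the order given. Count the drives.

5

Put 3 GB in drive 1; 13 GB remain.
Put 2 GB in drive 1; 11 GB remain.
Put 3 GB in drive 1; 8 GB remain.
Put 10 GB in drive 2; 6 GB remain.
Put 10 GB in drive 3; 6 GB remain.
Put 3 GB in drive 1; 5 GB remain.
Put 12 GB in drive 4; 4 GB remain.
Put 10 GB in drive 5; 6 GB remain.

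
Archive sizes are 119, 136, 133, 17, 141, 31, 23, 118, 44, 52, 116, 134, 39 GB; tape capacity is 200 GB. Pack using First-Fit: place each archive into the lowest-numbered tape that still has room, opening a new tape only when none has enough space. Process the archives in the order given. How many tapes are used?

tape 1: place 119 GB, 81 GB left
tape 2: place 136 GB, 64 GB left
tape 3: place 133 GB, 67 GB left
tape 1: place 17 GB, 64 GB left
tape 4: place 141 GB, 59 GB left
tape 1: place 31 GB, 33 GB left
tape 1: place 23 GB, 10 GB left
tape 5: place 118 GB, 82 GB left
tape 2: place 44 GB, 20 GB left
tape 3: place 52 GB, 15 GB left
tape 6: place 116 GB, 84 GB left
tape 7: place 134 GB, 66 GB left
tape 4: place 39 GB, 20 GB left

7 tapes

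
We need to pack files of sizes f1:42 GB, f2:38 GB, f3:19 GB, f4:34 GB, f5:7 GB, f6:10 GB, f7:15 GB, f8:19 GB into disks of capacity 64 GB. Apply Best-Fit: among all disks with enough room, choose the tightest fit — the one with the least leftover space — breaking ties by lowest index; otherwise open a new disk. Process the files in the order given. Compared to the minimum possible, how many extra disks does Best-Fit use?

Best-Fit: [42,19] [38,7,10] [34,15] [19] → 4 disks.
Total size 184 GB; any packing needs at least ⌈184/64⌉ = 3 disks.
An optimal packing achieves that bound: [42,19] [38,19,7] [34,15,10] → 3 disks.
Excess: 4 − 3 = 1.

1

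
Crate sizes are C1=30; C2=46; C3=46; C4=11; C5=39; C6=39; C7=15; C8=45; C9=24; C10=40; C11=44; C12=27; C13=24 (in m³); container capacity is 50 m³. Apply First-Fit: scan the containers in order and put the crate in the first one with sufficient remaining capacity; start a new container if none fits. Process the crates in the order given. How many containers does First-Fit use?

11

C1 (30 m³) → container 1 (remaining 20 m³)
C2 (46 m³) → container 2 (remaining 4 m³)
C3 (46 m³) → container 3 (remaining 4 m³)
C4 (11 m³) → container 1 (remaining 9 m³)
C5 (39 m³) → container 4 (remaining 11 m³)
C6 (39 m³) → container 5 (remaining 11 m³)
C7 (15 m³) → container 6 (remaining 35 m³)
C8 (45 m³) → container 7 (remaining 5 m³)
C9 (24 m³) → container 6 (remaining 11 m³)
C10 (40 m³) → container 8 (remaining 10 m³)
C11 (44 m³) → container 9 (remaining 6 m³)
C12 (27 m³) → container 10 (remaining 23 m³)
C13 (24 m³) → container 11 (remaining 26 m³)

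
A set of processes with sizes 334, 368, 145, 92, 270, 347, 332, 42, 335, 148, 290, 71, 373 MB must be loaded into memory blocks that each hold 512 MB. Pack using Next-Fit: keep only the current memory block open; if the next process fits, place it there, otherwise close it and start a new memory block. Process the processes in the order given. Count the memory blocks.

8 memory blocks

Put 334 MB in memory block 1; 178 MB remain.
Put 368 MB in memory block 2; 144 MB remain.
Put 145 MB in memory block 3; 367 MB remain.
Put 92 MB in memory block 3; 275 MB remain.
Put 270 MB in memory block 3; 5 MB remain.
Put 347 MB in memory block 4; 165 MB remain.
Put 332 MB in memory block 5; 180 MB remain.
Put 42 MB in memory block 5; 138 MB remain.
Put 335 MB in memory block 6; 177 MB remain.
Put 148 MB in memory block 6; 29 MB remain.
Put 290 MB in memory block 7; 222 MB remain.
Put 71 MB in memory block 7; 151 MB remain.
Put 373 MB in memory block 8; 139 MB remain.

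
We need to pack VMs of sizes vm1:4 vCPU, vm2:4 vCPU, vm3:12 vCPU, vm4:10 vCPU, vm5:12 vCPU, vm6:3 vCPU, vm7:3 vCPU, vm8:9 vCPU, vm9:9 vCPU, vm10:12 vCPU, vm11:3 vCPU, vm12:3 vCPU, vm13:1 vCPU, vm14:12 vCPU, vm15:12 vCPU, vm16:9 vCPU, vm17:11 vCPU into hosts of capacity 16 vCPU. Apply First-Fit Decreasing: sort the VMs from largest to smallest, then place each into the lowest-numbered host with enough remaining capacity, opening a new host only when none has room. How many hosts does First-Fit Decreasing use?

Sorted descending: 12, 12, 12, 12, 12, 11, 10, 9, 9, 9, 4, 4, 3, 3, 3, 3, 1.
Put 12 vCPU in host 1; 4 vCPU remain.
Put 12 vCPU in host 2; 4 vCPU remain.
Put 12 vCPU in host 3; 4 vCPU remain.
Put 12 vCPU in host 4; 4 vCPU remain.
Put 12 vCPU in host 5; 4 vCPU remain.
Put 11 vCPU in host 6; 5 vCPU remain.
Put 10 vCPU in host 7; 6 vCPU remain.
Put 9 vCPU in host 8; 7 vCPU remain.
Put 9 vCPU in host 9; 7 vCPU remain.
Put 9 vCPU in host 10; 7 vCPU remain.
Put 4 vCPU in host 1; 0 vCPU remain.
Put 4 vCPU in host 2; 0 vCPU remain.
Put 3 vCPU in host 3; 1 vCPU remain.
Put 3 vCPU in host 4; 1 vCPU remain.
Put 3 vCPU in host 5; 1 vCPU remain.
Put 3 vCPU in host 6; 2 vCPU remain.
Put 1 vCPU in host 3; 0 vCPU remain.

10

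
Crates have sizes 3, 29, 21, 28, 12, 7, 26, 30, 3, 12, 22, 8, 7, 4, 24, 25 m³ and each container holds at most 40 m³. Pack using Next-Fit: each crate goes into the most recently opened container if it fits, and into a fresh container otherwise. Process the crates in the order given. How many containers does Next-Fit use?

9

container 1: place 3 m³, 37 m³ left
container 1: place 29 m³, 8 m³ left
container 2: place 21 m³, 19 m³ left
container 3: place 28 m³, 12 m³ left
container 3: place 12 m³, 0 m³ left
container 4: place 7 m³, 33 m³ left
container 4: place 26 m³, 7 m³ left
container 5: place 30 m³, 10 m³ left
container 5: place 3 m³, 7 m³ left
container 6: place 12 m³, 28 m³ left
container 6: place 22 m³, 6 m³ left
container 7: place 8 m³, 32 m³ left
container 7: place 7 m³, 25 m³ left
container 7: place 4 m³, 21 m³ left
container 8: place 24 m³, 16 m³ left
container 9: place 25 m³, 15 m³ left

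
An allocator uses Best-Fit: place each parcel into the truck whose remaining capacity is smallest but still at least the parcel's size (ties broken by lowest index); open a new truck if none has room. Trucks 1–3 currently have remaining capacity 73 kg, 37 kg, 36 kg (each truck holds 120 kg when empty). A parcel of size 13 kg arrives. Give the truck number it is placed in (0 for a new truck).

3

Trucks with room: truck 1 (73 kg), truck 2 (37 kg), truck 3 (36 kg).
Tightest fit is truck 3 with 36 kg free.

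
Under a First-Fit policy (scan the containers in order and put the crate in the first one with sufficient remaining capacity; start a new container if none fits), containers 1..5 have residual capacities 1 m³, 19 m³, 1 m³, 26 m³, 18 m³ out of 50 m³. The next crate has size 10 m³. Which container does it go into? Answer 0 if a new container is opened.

Containers with room: container 2 (19 m³), container 4 (26 m³), container 5 (18 m³).
The first with room is container 2.

2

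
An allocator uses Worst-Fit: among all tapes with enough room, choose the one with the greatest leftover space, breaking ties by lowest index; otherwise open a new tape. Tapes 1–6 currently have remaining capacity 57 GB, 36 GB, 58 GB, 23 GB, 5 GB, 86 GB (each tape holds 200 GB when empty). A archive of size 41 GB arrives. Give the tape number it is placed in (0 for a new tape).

6

Tapes with room: tape 1 (57 GB), tape 3 (58 GB), tape 6 (86 GB).
Most room is tape 6 with 86 GB free.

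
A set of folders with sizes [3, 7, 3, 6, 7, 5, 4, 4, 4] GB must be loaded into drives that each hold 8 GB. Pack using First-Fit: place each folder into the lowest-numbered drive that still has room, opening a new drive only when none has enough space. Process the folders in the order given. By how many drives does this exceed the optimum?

1

First-Fit: [3,3] [7] [6] [7] [5] [4,4] [4] → 7 drives.
Total size 43 GB; any packing needs at least ⌈43/8⌉ = 6 drives.
An optimal packing achieves that bound: [7] [7] [6] [5,3] [4,4] [4,3] → 6 drives.
Excess: 7 − 6 = 1.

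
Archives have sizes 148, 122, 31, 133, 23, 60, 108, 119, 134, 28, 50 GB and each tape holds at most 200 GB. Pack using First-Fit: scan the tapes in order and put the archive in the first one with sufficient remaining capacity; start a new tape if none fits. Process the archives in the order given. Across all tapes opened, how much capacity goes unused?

244

148 GB → tape 1 (remaining 52 GB)
122 GB → tape 2 (remaining 78 GB)
31 GB → tape 1 (remaining 21 GB)
133 GB → tape 3 (remaining 67 GB)
23 GB → tape 2 (remaining 55 GB)
60 GB → tape 3 (remaining 7 GB)
108 GB → tape 4 (remaining 92 GB)
119 GB → tape 5 (remaining 81 GB)
134 GB → tape 6 (remaining 66 GB)
28 GB → tape 2 (remaining 27 GB)
50 GB → tape 4 (remaining 42 GB)
6 tapes × 200 GB = 1200 GB; used 956 GB; unused 244 GB.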